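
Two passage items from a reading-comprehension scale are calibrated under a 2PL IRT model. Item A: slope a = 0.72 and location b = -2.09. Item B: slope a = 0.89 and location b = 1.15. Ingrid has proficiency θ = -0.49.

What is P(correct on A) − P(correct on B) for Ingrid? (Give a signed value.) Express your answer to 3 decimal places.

P(θ) = 1 / (1 + exp(−a(θ − b)))
P_A = 0.7599
P_B = 0.1885
P_A − P_B = 0.5713

0.571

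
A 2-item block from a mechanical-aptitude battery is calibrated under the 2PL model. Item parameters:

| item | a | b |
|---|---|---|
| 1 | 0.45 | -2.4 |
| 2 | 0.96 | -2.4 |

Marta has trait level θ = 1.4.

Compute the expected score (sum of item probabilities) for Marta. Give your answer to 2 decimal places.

P(θ) = 1 / (1 + exp(−a(θ − b)))
P_1 = 1/(1+e^{-1.7100}) = 0.8468
P_2 = 1/(1+e^{-3.6480}) = 0.9746
E[score] = 0.8468 + 0.9746 = 1.8215

1.82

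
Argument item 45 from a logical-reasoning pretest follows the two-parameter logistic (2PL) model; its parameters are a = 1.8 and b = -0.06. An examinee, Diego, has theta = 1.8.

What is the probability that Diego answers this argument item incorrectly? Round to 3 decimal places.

P(theta) = 1 / (1 + exp(−a(theta − b)))
Exponent: 1.8 × (1.8 − (-0.06)) = 3.3480
1/(1 + e^{-3.3480}) = 0.9660
P(incorrect) = 1 − 0.9660 = 0.0340

0.034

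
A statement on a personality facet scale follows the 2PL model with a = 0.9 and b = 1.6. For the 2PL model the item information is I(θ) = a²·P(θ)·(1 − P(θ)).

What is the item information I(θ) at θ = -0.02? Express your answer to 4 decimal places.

P = 1/(1+e^{1.4580}) = 0.1888
P(1−P) = 0.1888 × 0.8112 = 0.1531
I = a² × P(1−P) = 0.9² × 0.1531 = 0.12404

0.1240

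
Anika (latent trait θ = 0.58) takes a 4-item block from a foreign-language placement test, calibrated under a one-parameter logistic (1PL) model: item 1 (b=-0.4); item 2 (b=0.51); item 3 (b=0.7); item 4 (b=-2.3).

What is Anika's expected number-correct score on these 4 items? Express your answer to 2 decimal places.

P(θ) = 1 / (1 + exp(−(θ − b)))
P_1 = 1/(1+e^{-0.9800}) = 0.7271
P_2 = 1/(1+e^{-0.0700}) = 0.5175
P_3 = 1/(1+e^{0.1200}) = 0.4700
P_4 = 1/(1+e^{-2.8800}) = 0.9468
E[score] = 0.7271 + 0.5175 + 0.4700 + 0.9468 = 2.6615

2.66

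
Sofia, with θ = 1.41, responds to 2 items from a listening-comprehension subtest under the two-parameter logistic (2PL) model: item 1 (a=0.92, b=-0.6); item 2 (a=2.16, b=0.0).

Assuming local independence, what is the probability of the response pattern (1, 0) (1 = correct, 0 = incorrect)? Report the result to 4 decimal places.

P(θ) = 1 / (1 + exp(−a(θ − b)))
P_1 = 1/(1+e^{-1.8492}) = 0.8640
P_2 = 1/(1+e^{-3.0456}) = 0.9546
L = P_1 × (1−P_2) = 0.8640 × 0.0454 = 0.03923

0.0392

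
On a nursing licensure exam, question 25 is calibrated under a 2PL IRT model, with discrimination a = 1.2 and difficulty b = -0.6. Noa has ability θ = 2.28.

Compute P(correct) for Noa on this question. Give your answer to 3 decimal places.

0.969

P(θ) = 1 / (1 + exp(−a(θ − b)))
Exponent: 1.2 × (2.28 − (-0.6)) = 3.4560
1/(1 + e^{-3.4560}) = 0.9694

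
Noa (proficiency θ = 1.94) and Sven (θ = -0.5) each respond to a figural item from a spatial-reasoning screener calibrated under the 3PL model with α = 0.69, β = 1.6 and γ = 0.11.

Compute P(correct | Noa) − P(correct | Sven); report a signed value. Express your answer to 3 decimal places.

P(θ) = γ + (1 − γ) · 1 / (1 + exp(−α(θ − β)))
P(Noa) = 0.6070  [exponent 0.2346]
P(Sven) = 0.2792  [exponent -1.4490]
Difference = 0.6070 − 0.2792 = 0.3277

0.328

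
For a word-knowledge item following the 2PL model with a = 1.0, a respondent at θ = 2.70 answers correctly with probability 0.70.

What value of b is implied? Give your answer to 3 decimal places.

P(θ) = 1 / (1 + exp(−a(θ − b)))
logit(0.70) = ln(0.70/0.30) = 0.8473
b = θ − logit/(a) = 2.70 − 0.8473/1.0000 = 1.8527

1.853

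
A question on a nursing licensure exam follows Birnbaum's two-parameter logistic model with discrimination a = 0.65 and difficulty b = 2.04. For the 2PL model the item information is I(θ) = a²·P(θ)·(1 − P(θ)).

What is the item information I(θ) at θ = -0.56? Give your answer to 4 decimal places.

P = 1/(1+e^{1.6900}) = 0.1558
P(1−P) = 0.1558 × 0.8442 = 0.1315
I = a² × P(1−P) = 0.65² × 0.1315 = 0.05556

0.0556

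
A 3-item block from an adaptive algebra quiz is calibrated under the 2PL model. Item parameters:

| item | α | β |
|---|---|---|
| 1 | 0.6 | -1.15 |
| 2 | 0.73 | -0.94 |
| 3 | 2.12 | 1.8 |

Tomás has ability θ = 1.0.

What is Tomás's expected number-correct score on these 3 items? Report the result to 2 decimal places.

1.74

P(θ) = 1 / (1 + exp(−α(θ − β)))
P_1 = 1/(1+e^{-1.2900}) = 0.7841
P_2 = 1/(1+e^{-1.4162}) = 0.8047
P_3 = 1/(1+e^{1.6960}) = 0.1550
E[score] = 0.7841 + 0.8047 + 0.1550 = 1.7439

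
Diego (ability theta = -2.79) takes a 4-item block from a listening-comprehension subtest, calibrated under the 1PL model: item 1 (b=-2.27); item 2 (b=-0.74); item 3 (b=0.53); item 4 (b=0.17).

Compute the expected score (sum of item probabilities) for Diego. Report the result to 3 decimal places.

P(theta) = 1 / (1 + exp(−(theta − b)))
P_1 = 1/(1+e^{0.5200}) = 0.3729
P_2 = 1/(1+e^{2.0500}) = 0.1141
P_3 = 1/(1+e^{3.3200}) = 0.0349
P_4 = 1/(1+e^{2.9600}) = 0.0493
E[score] = 0.3729 + 0.1141 + 0.0349 + 0.0493 = 0.5711

0.571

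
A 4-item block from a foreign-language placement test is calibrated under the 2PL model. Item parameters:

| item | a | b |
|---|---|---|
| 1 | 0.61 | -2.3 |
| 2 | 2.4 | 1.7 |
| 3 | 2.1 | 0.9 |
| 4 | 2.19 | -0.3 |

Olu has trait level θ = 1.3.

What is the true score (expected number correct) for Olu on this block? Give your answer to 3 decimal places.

P(θ) = 1 / (1 + exp(−a(θ − b)))
P_1 = 1/(1+e^{-2.1960}) = 0.8999
P_2 = 1/(1+e^{0.9600}) = 0.2769
P_3 = 1/(1+e^{-0.8400}) = 0.6985
P_4 = 1/(1+e^{-3.5040}) = 0.9708
E[score] = 0.8999 + 0.2769 + 0.6985 + 0.9708 = 2.8460

2.846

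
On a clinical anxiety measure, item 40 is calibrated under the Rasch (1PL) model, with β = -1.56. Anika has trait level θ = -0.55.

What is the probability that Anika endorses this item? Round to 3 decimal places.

P(θ) = 1 / (1 + exp(−(θ − β)))
Exponent: (-0.55 − (-1.56)) = 1.0100
1/(1 + e^{-1.0100}) = 0.7330
P = 0.7330

0.733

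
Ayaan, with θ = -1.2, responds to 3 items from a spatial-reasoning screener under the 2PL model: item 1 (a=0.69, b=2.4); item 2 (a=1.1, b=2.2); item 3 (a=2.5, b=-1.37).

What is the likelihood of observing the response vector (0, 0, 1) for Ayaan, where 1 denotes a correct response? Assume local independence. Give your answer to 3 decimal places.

P(θ) = 1 / (1 + exp(−a(θ − b)))
P_1 = 1/(1+e^{2.4840}) = 0.0770
P_2 = 1/(1+e^{3.7400}) = 0.0232
P_3 = 1/(1+e^{-0.4250}) = 0.6047
L = (1−P_1) × (1−P_2) × P_3 = 0.9230 × 0.9768 × 0.6047 = 0.54518

0.545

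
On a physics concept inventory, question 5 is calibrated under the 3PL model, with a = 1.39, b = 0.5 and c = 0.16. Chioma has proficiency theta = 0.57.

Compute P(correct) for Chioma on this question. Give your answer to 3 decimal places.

0.600

P(theta) = c + (1 − c) · 1 / (1 + exp(−a(theta − b)))
Exponent: 1.39 × (0.57 − 0.5) = 0.0973
1/(1 + e^{-0.0973}) = 0.5243
P = 0.16 + 0.84 × 0.5243 = 0.6004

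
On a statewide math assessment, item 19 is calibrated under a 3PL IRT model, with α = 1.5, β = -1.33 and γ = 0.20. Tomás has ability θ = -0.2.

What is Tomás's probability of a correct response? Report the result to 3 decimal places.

P(θ) = γ + (1 − γ) · 1 / (1 + exp(−α(θ − β)))
Exponent: 1.5 × (-0.2 − (-1.33)) = 1.6950
1/(1 + e^{-1.6950}) = 0.8449
P = 0.20 + 0.80 × 0.8449 = 0.8759

0.876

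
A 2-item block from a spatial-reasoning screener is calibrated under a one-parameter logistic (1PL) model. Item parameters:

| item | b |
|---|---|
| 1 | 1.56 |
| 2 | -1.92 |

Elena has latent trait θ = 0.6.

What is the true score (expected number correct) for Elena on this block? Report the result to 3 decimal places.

1.202

P(θ) = 1 / (1 + exp(−(θ − b)))
P_1 = 1/(1+e^{0.9600}) = 0.2769
P_2 = 1/(1+e^{-2.5200}) = 0.9255
E[score] = 0.2769 + 0.9255 = 1.2024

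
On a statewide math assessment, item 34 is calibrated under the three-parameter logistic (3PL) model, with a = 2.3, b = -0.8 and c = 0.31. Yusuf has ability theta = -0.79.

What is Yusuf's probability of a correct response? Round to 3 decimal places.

0.659

P(theta) = c + (1 − c) · 1 / (1 + exp(−a(theta − b)))
Exponent: 2.3 × (-0.79 − (-0.8)) = 0.0230
1/(1 + e^{-0.0230}) = 0.5057
P = 0.31 + 0.69 × 0.5057 = 0.6590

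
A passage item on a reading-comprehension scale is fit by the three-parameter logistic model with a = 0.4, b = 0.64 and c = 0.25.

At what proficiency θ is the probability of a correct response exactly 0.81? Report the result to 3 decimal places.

3.342

P(θ) = c + (1 − c) · 1 / (1 + exp(−a(θ − b)))
Remove guessing floor: (0.81 − 0.25)/(1 − 0.25) = 0.7467
logit = ln(0.7467/0.2533) = 1.0809
θ = b + logit/(a) = 0.64 + 1.0809/0.4000 = 3.3423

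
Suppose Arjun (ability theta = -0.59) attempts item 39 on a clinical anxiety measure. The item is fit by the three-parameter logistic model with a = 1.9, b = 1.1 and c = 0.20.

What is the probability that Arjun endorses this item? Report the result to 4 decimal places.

P(theta) = c + (1 − c) · 1 / (1 + exp(−a(theta − b)))
Exponent: 1.9 × (-0.59 − 1.1) = -3.2110
1/(1 + e^{3.2110}) = 0.0388
P = 0.20 + 0.80 × 0.0388 = 0.2310

0.2310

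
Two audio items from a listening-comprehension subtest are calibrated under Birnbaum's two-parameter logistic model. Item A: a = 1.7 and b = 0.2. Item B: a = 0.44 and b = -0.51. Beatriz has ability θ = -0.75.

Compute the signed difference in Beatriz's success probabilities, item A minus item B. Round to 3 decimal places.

P(θ) = 1 / (1 + exp(−a(θ − b)))
P_A = 0.1659
P_B = 0.4736
P_A − P_B = -0.3077

-0.308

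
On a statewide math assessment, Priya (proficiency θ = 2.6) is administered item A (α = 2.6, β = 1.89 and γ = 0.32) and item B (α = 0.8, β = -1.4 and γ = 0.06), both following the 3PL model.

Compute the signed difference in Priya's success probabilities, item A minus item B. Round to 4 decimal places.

-0.0559

P(θ) = γ + (1 − γ) · 1 / (1 + exp(−α(θ − β)))
P_A = 0.9073
P_B = 0.9632
P_A − P_B = -0.0559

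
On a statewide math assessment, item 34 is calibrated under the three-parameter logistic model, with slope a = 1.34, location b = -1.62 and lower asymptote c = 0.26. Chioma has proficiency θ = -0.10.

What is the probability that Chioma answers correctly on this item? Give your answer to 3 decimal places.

P(θ) = c + (1 − c) · 1 / (1 + exp(−a(θ − b)))
Exponent: 1.34 × (-0.10 − (-1.62)) = 2.0368
1/(1 + e^{-2.0368}) = 0.8846
P = 0.26 + 0.74 × 0.8846 = 0.9146

0.915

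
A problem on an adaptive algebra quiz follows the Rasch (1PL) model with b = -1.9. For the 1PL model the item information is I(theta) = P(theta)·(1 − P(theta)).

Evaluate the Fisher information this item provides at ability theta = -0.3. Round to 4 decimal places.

P = 1/(1+e^{-1.6000}) = 0.8320
P(1−P) = 0.8320 × 0.1680 = 0.1398
I = P(1−P) = 0.13976

0.1398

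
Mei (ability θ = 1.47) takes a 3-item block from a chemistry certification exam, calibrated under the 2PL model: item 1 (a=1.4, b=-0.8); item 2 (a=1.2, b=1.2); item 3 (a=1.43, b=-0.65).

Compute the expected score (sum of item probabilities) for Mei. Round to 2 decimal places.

P(θ) = 1 / (1 + exp(−a(θ − b)))
P_1 = 1/(1+e^{-3.1780}) = 0.9600
P_2 = 1/(1+e^{-0.3240}) = 0.5803
P_3 = 1/(1+e^{-3.0316}) = 0.9540
E[score] = 0.9600 + 0.5803 + 0.9540 = 2.4943

2.49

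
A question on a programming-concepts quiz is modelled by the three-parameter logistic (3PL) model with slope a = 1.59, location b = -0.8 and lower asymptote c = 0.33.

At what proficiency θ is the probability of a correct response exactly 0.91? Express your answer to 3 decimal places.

0.372

P(θ) = c + (1 − c) · 1 / (1 + exp(−a(θ − b)))
Remove guessing floor: (0.91 − 0.33)/(1 − 0.33) = 0.8657
logit = ln(0.8657/0.1343) = 1.8632
θ = b + logit/(a) = -0.8 + 1.8632/1.5900 = 0.3718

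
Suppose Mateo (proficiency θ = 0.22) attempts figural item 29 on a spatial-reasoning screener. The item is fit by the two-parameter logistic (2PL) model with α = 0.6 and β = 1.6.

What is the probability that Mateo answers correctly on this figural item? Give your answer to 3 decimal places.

0.304

P(θ) = 1 / (1 + exp(−α(θ − β)))
Exponent: 0.6 × (0.22 − 1.6) = -0.8280
1/(1 + e^{0.8280}) = 0.3041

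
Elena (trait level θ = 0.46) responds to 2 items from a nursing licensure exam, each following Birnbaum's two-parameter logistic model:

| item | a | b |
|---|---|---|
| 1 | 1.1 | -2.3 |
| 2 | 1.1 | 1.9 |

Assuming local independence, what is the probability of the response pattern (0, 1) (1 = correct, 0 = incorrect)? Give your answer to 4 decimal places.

0.0078

P(θ) = 1 / (1 + exp(−a(θ − b)))
P_1 = 1/(1+e^{-3.0360}) = 0.9542
P_2 = 1/(1+e^{1.5840}) = 0.1702
L = (1−P_1) × P_2 = 0.0458 × 0.1702 = 0.00780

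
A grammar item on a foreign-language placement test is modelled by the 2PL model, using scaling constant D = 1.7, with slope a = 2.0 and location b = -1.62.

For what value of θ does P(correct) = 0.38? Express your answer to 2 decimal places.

P(θ) = 1 / (1 + exp(−D·a(θ − b)))
logit = ln(0.3800/0.6200) = -0.4895
θ = b + logit/(1.7·a) = -1.62 + (-0.4895)/3.4000 = -1.7640

-1.76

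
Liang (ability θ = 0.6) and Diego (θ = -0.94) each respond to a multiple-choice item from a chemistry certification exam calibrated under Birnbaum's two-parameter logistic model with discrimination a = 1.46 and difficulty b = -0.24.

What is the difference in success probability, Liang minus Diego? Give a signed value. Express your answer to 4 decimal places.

P(θ) = 1 / (1 + exp(−a(θ − b)))
P(Liang) = 0.7732  [exponent 1.2264]
P(Diego) = 0.2646  [exponent -1.0220]
Difference = 0.7732 − 0.2646 = 0.5085

0.5085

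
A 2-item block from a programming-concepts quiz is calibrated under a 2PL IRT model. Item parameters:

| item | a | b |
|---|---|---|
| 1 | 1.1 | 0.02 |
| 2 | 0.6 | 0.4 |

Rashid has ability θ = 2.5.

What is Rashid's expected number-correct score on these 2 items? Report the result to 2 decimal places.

1.72

P(θ) = 1 / (1 + exp(−a(θ − b)))
P_1 = 1/(1+e^{-2.7280}) = 0.9387
P_2 = 1/(1+e^{-1.2600}) = 0.7790
E[score] = 0.9387 + 0.7790 = 1.7177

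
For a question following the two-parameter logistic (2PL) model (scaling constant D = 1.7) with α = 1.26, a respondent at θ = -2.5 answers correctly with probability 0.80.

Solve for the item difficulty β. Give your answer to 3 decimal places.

-3.147

P(θ) = 1 / (1 + exp(−D·α(θ − β)))
logit(0.80) = ln(0.80/0.20) = 1.3863
β = θ − logit/(1.7·α) = -2.5 − 1.3863/2.1420 = -3.1472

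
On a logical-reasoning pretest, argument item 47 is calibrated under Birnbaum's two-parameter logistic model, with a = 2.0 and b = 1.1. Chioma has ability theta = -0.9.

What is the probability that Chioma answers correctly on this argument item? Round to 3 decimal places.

P(theta) = 1 / (1 + exp(−a(theta − b)))
Exponent: 2.0 × (-0.9 − 1.1) = -4.0000
1/(1 + e^{4.0000}) = 0.0180

0.018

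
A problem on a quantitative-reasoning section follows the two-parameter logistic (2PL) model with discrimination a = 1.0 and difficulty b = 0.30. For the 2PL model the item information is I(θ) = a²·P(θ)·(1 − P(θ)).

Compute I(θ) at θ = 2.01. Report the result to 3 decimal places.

P = 1/(1+e^{-1.7100}) = 0.8468
P(1−P) = 0.8468 × 0.1532 = 0.1297
I = a² × P(1−P) = 1.0² × 0.1297 = 0.12970

0.130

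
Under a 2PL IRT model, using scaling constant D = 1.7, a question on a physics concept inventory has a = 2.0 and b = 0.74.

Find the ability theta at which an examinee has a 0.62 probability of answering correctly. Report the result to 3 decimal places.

0.884

P(theta) = 1 / (1 + exp(−D·a(theta − b)))
logit = ln(0.6200/0.3800) = 0.4895
theta = b + logit/(1.7·a) = 0.74 + 0.4895/3.4000 = 0.8840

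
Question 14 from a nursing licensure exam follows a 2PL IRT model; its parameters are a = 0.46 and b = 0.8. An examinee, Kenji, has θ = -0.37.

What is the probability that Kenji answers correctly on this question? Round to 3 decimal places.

0.369

P(θ) = 1 / (1 + exp(−a(θ − b)))
Exponent: 0.46 × (-0.37 − 0.8) = -0.5382
1/(1 + e^{0.5382}) = 0.3686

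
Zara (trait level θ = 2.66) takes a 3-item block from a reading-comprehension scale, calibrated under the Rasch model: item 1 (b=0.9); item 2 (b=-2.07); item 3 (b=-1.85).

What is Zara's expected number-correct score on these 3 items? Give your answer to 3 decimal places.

P(θ) = 1 / (1 + exp(−(θ − b)))
P_1 = 1/(1+e^{-1.7600}) = 0.8532
P_2 = 1/(1+e^{-4.7300}) = 0.9913
P_3 = 1/(1+e^{-4.5100}) = 0.9891
E[score] = 0.8532 + 0.9913 + 0.9891 = 2.8336

2.834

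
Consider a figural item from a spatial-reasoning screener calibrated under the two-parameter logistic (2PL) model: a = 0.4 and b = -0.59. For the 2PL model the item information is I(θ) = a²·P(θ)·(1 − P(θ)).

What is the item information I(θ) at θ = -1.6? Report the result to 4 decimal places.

0.0384

P = 1/(1+e^{0.4040}) = 0.4004
P(1−P) = 0.4004 × 0.5996 = 0.2401
I = a² × P(1−P) = 0.4² × 0.2401 = 0.03841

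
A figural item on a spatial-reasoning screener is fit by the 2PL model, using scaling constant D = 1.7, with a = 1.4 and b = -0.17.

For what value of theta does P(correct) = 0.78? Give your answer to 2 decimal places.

0.36

P(theta) = 1 / (1 + exp(−D·a(theta − b)))
logit = ln(0.7800/0.2200) = 1.2657
theta = b + logit/(1.7·a) = -0.17 + 1.2657/2.3800 = 0.3618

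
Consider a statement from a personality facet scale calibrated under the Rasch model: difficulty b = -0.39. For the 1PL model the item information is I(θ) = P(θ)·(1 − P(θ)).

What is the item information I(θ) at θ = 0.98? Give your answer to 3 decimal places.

0.162

P = 1/(1+e^{-1.3700}) = 0.7974
P(1−P) = 0.7974 × 0.2026 = 0.1616
I = P(1−P) = 0.16157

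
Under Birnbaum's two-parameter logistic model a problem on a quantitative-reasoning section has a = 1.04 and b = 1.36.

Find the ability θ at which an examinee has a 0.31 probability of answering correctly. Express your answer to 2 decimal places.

0.59

P(θ) = 1 / (1 + exp(−a(θ − b)))
logit = ln(0.3100/0.6900) = -0.8001
θ = b + logit/(a) = 1.36 + (-0.8001)/1.0400 = 0.5907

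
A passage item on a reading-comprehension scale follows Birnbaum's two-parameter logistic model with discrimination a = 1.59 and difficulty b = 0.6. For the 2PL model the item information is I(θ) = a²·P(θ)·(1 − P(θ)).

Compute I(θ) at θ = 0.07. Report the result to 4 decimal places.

0.5319

P = 1/(1+e^{0.8427}) = 0.3010
P(1−P) = 0.3010 × 0.6990 = 0.2104
I = a² × P(1−P) = 1.59² × 0.2104 = 0.53188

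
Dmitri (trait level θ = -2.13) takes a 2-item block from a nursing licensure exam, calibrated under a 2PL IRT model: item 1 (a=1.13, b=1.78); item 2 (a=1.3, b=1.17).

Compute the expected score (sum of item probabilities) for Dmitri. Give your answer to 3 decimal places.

0.025

P(θ) = 1 / (1 + exp(−a(θ − b)))
P_1 = 1/(1+e^{4.4183}) = 0.0119
P_2 = 1/(1+e^{4.2900}) = 0.0135
E[score] = 0.0119 + 0.0135 = 0.0254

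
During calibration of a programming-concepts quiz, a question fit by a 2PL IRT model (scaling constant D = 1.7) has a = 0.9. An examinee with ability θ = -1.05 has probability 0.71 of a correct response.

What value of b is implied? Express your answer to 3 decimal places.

P(θ) = 1 / (1 + exp(−D·a(θ − b)))
logit(0.71) = ln(0.71/0.29) = 0.8954
b = θ − logit/(1.7·a) = -1.05 − 0.8954/1.5300 = -1.6352

-1.635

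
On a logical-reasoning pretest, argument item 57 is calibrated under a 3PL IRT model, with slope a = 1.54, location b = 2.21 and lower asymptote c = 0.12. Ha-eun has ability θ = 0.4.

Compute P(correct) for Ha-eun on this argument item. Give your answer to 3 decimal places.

0.171

P(θ) = c + (1 − c) · 1 / (1 + exp(−a(θ − b)))
Exponent: 1.54 × (0.4 − 2.21) = -2.7874
1/(1 + e^{2.7874}) = 0.0580
P = 0.12 + 0.88 × 0.0580 = 0.1710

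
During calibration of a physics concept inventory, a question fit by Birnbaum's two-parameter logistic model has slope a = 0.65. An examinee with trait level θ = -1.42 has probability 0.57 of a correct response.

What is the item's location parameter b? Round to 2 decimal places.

P(θ) = 1 / (1 + exp(−a(θ − b)))
logit(0.57) = ln(0.57/0.43) = 0.2819
b = θ − logit/(a) = -1.42 − 0.2819/0.6500 = -1.8536

-1.85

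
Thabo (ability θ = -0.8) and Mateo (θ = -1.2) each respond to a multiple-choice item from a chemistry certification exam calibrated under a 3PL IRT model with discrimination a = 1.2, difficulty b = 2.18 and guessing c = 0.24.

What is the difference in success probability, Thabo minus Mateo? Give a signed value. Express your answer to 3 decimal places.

0.008

P(θ) = c + (1 − c) · 1 / (1 + exp(−a(θ − b)))
P(Thabo) = 0.2607  [exponent -3.5760]
P(Mateo) = 0.2529  [exponent -4.0560]
Difference = 0.2607 − 0.2529 = 0.0078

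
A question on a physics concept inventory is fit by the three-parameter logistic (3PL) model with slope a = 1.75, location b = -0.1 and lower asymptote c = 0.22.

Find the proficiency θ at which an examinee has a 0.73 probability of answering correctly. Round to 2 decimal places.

0.26

P(θ) = c + (1 − c) · 1 / (1 + exp(−a(θ − b)))
Remove guessing floor: (0.73 − 0.22)/(1 − 0.22) = 0.6538
logit = ln(0.6538/0.3462) = 0.6360
θ = b + logit/(a) = -0.1 + 0.6360/1.7500 = 0.2634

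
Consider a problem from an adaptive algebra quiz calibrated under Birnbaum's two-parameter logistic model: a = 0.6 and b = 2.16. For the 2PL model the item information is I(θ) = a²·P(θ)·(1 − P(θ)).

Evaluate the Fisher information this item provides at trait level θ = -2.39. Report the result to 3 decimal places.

P = 1/(1+e^{2.7300}) = 0.0612
P(1−P) = 0.0612 × 0.9388 = 0.0575
I = a² × P(1−P) = 0.6² × 0.0575 = 0.02069

0.021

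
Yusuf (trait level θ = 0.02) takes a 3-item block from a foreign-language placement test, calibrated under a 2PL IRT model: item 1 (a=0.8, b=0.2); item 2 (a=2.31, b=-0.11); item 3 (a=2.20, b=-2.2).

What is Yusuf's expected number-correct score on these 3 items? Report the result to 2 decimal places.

P(θ) = 1 / (1 + exp(−a(θ − b)))
P_1 = 1/(1+e^{0.1440}) = 0.4641
P_2 = 1/(1+e^{-0.3003}) = 0.5745
P_3 = 1/(1+e^{-4.8840}) = 0.9925
E[score] = 0.4641 + 0.5745 + 0.9925 = 2.0311

2.03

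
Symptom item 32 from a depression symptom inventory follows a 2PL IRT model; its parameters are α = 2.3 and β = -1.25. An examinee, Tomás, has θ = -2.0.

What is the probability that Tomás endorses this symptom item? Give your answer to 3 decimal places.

0.151

P(θ) = 1 / (1 + exp(−α(θ − β)))
Exponent: 2.3 × (-2.0 − (-1.25)) = -1.7250
1/(1 + e^{1.7250}) = 0.1512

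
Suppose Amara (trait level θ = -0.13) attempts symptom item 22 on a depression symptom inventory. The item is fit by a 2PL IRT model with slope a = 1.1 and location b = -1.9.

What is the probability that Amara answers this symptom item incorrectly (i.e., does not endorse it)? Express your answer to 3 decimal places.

0.125

P(θ) = 1 / (1 + exp(−a(θ − b)))
Exponent: 1.1 × (-0.13 − (-1.9)) = 1.9470
1/(1 + e^{-1.9470}) = 0.8751
P(incorrect) = 1 − 0.8751 = 0.1249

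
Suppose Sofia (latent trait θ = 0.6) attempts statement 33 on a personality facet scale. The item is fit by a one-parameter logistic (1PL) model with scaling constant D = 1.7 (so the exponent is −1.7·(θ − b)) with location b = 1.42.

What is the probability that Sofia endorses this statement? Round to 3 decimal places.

0.199

P(θ) = 1 / (1 + exp(−D·(θ − b)))
Exponent: 1.7 × (0.6 − 1.42) = -1.3940
1/(1 + e^{1.3940}) = 0.1988
P = 0.1988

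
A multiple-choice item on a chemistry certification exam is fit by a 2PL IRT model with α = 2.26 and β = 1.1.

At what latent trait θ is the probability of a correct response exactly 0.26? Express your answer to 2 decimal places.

0.64

P(θ) = 1 / (1 + exp(−α(θ − β)))
logit = ln(0.2600/0.7400) = -1.0460
θ = β + logit/(α) = 1.1 + (-1.0460)/2.2600 = 0.6372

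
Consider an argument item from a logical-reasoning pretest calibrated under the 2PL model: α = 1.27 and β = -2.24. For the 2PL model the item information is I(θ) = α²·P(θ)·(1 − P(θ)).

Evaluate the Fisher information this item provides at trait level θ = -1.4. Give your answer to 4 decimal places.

0.3072

P = 1/(1+e^{-1.0668}) = 0.7440
P(1−P) = 0.7440 × 0.2560 = 0.1905
I = α² × P(1−P) = 1.27² × 0.1905 = 0.30721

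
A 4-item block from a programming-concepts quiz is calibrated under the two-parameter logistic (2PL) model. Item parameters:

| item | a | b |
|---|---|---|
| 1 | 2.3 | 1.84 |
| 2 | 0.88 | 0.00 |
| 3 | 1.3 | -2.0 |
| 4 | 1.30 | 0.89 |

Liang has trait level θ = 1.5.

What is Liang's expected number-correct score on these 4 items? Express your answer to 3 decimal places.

2.781

P(θ) = 1 / (1 + exp(−a(θ − b)))
P_1 = 1/(1+e^{0.7820}) = 0.3139
P_2 = 1/(1+e^{-1.3200}) = 0.7892
P_3 = 1/(1+e^{-4.5500}) = 0.9895
P_4 = 1/(1+e^{-0.7930}) = 0.6885
E[score] = 0.3139 + 0.7892 + 0.9895 + 0.6885 = 2.7811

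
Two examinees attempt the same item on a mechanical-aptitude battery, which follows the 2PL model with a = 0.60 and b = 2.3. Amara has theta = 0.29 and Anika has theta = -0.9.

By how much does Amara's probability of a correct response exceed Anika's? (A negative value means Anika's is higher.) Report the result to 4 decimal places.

P(theta) = 1 / (1 + exp(−a(theta − b)))
P(Amara) = 0.2304  [exponent -1.2060]
P(Anika) = 0.1279  [exponent -1.9200]
Difference = 0.2304 − 0.1279 = 0.1025

0.1025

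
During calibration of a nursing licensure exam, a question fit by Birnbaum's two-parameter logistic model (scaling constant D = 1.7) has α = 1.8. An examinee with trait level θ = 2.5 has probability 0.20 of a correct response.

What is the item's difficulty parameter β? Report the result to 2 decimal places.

P(θ) = 1 / (1 + exp(−D·α(θ − β)))
logit(0.20) = ln(0.20/0.80) = -1.3863
β = θ − logit/(1.7·α) = 2.5 − (-1.3863)/3.0600 = 2.9530

2.95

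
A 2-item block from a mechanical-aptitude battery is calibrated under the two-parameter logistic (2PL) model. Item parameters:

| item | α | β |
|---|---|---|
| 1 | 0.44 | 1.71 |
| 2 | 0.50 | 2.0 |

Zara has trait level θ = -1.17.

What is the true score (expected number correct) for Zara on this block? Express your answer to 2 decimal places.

P(θ) = 1 / (1 + exp(−α(θ − β)))
P_1 = 1/(1+e^{1.2672}) = 0.2197
P_2 = 1/(1+e^{1.5850}) = 0.1701
E[score] = 0.2197 + 0.1701 = 0.3898

0.39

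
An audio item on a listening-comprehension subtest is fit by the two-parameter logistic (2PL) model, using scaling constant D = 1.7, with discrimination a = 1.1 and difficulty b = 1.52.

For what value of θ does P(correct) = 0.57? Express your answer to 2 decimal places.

1.67

P(θ) = 1 / (1 + exp(−D·a(θ − b)))
logit = ln(0.5700/0.4300) = 0.2819
θ = b + logit/(1.7·a) = 1.52 + 0.2819/1.8700 = 1.6707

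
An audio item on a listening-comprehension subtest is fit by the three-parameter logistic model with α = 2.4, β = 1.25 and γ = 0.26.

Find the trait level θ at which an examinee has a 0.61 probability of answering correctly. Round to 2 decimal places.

P(θ) = γ + (1 − γ) · 1 / (1 + exp(−α(θ − β)))
Remove guessing floor: (0.61 − 0.26)/(1 − 0.26) = 0.4730
logit = ln(0.4730/0.5270) = -0.1082
θ = β + logit/(α) = 1.25 + (-0.1082)/2.4000 = 1.2049

1.20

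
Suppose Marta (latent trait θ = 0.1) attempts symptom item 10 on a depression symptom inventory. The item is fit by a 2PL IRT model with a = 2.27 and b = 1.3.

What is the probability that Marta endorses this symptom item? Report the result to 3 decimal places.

P(θ) = 1 / (1 + exp(−a(θ − b)))
Exponent: 2.27 × (0.1 − 1.3) = -2.7240
1/(1 + e^{2.7240}) = 0.0616

0.062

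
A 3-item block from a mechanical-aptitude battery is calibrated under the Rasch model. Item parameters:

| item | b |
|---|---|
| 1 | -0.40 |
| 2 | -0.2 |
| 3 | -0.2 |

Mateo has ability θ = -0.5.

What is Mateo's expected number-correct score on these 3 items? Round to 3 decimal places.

P(θ) = 1 / (1 + exp(−(θ − b)))
P_1 = 1/(1+e^{0.1000}) = 0.4750
P_2 = 1/(1+e^{0.3000}) = 0.4256
P_3 = 1/(1+e^{0.3000}) = 0.4256
E[score] = 0.4750 + 0.4256 + 0.4256 = 1.3261

1.326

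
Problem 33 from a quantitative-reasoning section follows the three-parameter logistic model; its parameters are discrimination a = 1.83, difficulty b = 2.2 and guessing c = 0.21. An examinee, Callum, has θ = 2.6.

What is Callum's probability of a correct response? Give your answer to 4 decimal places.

P(θ) = c + (1 − c) · 1 / (1 + exp(−a(θ − b)))
Exponent: 1.83 × (2.6 − 2.2) = 0.7320
1/(1 + e^{-0.7320}) = 0.6752
P = 0.21 + 0.79 × 0.6752 = 0.7434

0.7434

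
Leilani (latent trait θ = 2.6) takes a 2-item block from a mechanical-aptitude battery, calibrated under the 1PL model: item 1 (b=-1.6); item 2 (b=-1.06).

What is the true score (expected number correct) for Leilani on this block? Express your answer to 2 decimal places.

1.96

P(θ) = 1 / (1 + exp(−(θ − b)))
P_1 = 1/(1+e^{-4.2000}) = 0.9852
P_2 = 1/(1+e^{-3.6600}) = 0.9749
E[score] = 0.9852 + 0.9749 = 1.9601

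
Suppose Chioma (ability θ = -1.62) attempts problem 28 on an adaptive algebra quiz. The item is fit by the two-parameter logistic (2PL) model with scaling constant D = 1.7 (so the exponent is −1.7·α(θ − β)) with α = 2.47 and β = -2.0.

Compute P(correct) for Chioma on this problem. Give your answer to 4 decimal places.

0.8314

P(θ) = 1 / (1 + exp(−D·α(θ − β)))
Exponent: 1.7 × 2.47 × (-1.62 − (-2.0)) = 1.5956
1/(1 + e^{-1.5956}) = 0.8314
P = 0.8314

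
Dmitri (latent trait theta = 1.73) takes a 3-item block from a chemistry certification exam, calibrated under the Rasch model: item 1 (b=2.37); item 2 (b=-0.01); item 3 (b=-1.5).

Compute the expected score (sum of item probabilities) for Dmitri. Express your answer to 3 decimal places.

P(theta) = 1 / (1 + exp(−(theta − b)))
P_1 = 1/(1+e^{0.6400}) = 0.3452
P_2 = 1/(1+e^{-1.7400}) = 0.8507
P_3 = 1/(1+e^{-3.2300}) = 0.9619
E[score] = 0.3452 + 0.8507 + 0.9619 = 2.1579

2.158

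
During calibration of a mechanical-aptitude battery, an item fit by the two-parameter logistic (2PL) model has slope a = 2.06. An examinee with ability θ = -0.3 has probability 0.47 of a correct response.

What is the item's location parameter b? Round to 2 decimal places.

-0.24

P(θ) = 1 / (1 + exp(−a(θ − b)))
logit(0.47) = ln(0.47/0.53) = -0.1201
b = θ − logit/(a) = -0.3 − (-0.1201)/2.0600 = -0.2417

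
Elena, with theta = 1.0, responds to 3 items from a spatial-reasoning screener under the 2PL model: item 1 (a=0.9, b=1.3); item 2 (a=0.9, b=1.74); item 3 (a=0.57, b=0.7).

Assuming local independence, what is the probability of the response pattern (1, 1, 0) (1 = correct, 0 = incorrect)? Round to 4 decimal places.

P(theta) = 1 / (1 + exp(−a(theta − b)))
P_1 = 1/(1+e^{0.2700}) = 0.4329
P_2 = 1/(1+e^{0.6660}) = 0.3394
P_3 = 1/(1+e^{-0.1710}) = 0.5426
L = P_1 × P_2 × (1−P_3) = 0.4329 × 0.3394 × 0.4574 = 0.06720

0.0672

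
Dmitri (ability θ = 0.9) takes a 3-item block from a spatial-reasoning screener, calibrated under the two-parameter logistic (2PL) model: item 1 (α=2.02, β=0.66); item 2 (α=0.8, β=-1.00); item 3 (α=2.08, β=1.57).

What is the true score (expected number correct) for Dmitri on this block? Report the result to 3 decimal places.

P(θ) = 1 / (1 + exp(−α(θ − β)))
P_1 = 1/(1+e^{-0.4848}) = 0.6189
P_2 = 1/(1+e^{-1.5200}) = 0.8205
P_3 = 1/(1+e^{1.3936}) = 0.1988
E[score] = 0.6189 + 0.8205 + 0.1988 = 1.6383

1.638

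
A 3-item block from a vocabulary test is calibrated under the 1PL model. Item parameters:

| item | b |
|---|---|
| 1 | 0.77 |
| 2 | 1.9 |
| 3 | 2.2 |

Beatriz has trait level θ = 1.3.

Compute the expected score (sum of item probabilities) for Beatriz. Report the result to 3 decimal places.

P(θ) = 1 / (1 + exp(−(θ − b)))
P_1 = 1/(1+e^{-0.5300}) = 0.6295
P_2 = 1/(1+e^{0.6000}) = 0.3543
P_3 = 1/(1+e^{0.9000}) = 0.2891
E[score] = 0.6295 + 0.3543 + 0.2891 = 1.2729

1.273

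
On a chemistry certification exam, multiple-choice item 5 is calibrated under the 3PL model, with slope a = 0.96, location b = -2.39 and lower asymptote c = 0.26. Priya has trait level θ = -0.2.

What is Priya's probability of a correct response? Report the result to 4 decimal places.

0.9194

P(θ) = c + (1 − c) · 1 / (1 + exp(−a(θ − b)))
Exponent: 0.96 × (-0.2 − (-2.39)) = 2.1024
1/(1 + e^{-2.1024}) = 0.8911
P = 0.26 + 0.74 × 0.8911 = 0.9194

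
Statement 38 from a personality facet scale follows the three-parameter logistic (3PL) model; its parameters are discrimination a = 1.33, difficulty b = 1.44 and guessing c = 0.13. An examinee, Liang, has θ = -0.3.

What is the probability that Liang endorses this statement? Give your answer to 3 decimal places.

P(θ) = c + (1 − c) · 1 / (1 + exp(−a(θ − b)))
Exponent: 1.33 × (-0.3 − 1.44) = -2.3142
1/(1 + e^{2.3142}) = 0.0900
P = 0.13 + 0.87 × 0.0900 = 0.2083

0.208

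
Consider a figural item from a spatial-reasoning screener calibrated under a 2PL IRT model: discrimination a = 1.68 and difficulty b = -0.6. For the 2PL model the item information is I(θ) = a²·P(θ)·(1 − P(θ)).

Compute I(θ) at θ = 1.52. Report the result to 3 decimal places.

0.076

P = 1/(1+e^{-3.5616}) = 0.9724
P(1−P) = 0.9724 × 0.0276 = 0.0268
I = a² × P(1−P) = 1.68² × 0.0268 = 0.07577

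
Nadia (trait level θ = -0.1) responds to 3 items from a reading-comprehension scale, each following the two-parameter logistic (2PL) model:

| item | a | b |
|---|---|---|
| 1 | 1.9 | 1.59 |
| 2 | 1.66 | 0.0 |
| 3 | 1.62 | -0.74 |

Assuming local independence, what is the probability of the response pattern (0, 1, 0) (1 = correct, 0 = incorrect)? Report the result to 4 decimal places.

0.1154

P(θ) = 1 / (1 + exp(−a(θ − b)))
P_1 = 1/(1+e^{3.2110}) = 0.0388
P_2 = 1/(1+e^{0.1660}) = 0.4586
P_3 = 1/(1+e^{-1.0368}) = 0.7382
L = (1−P_1) × P_2 × (1−P_3) = 0.9612 × 0.4586 × 0.2618 = 0.11539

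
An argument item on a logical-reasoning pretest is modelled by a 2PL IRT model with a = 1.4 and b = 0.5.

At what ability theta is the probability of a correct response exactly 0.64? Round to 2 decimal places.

P(theta) = 1 / (1 + exp(−a(theta − b)))
logit = ln(0.6400/0.3600) = 0.5754
theta = b + logit/(a) = 0.5 + 0.5754/1.4000 = 0.9110

0.91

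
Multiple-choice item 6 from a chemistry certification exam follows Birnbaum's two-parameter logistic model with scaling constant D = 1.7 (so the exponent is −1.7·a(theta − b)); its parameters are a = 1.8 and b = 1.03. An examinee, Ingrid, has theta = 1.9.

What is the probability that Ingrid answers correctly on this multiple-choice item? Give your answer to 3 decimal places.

0.935

P(theta) = 1 / (1 + exp(−D·a(theta − b)))
Exponent: 1.7 × 1.8 × (1.9 − 1.03) = 2.6622
1/(1 + e^{-2.6622}) = 0.9348
P = 0.9348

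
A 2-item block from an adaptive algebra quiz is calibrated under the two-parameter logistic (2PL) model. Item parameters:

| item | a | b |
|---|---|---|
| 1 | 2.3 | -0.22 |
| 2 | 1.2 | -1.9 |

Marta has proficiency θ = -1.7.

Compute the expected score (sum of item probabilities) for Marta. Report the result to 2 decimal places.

0.59

P(θ) = 1 / (1 + exp(−a(θ − b)))
P_1 = 1/(1+e^{3.4040}) = 0.0322
P_2 = 1/(1+e^{-0.2400}) = 0.5597
E[score] = 0.0322 + 0.5597 = 0.5919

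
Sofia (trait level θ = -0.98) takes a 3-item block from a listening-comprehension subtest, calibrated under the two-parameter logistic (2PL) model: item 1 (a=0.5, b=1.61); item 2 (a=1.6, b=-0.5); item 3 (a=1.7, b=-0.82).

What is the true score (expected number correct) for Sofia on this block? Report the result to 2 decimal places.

0.96

P(θ) = 1 / (1 + exp(−a(θ − b)))
P_1 = 1/(1+e^{1.2950}) = 0.2150
P_2 = 1/(1+e^{0.7680}) = 0.3169
P_3 = 1/(1+e^{0.2720}) = 0.4324
E[score] = 0.2150 + 0.3169 + 0.4324 = 0.9643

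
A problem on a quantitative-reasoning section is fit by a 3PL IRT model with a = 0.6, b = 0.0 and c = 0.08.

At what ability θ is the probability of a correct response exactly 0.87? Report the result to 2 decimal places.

3.01

P(θ) = c + (1 − c) · 1 / (1 + exp(−a(θ − b)))
Remove guessing floor: (0.87 − 0.08)/(1 − 0.08) = 0.8587
logit = ln(0.8587/0.1413) = 1.8045
θ = b + logit/(a) = 0.0 + 1.8045/0.6000 = 3.0075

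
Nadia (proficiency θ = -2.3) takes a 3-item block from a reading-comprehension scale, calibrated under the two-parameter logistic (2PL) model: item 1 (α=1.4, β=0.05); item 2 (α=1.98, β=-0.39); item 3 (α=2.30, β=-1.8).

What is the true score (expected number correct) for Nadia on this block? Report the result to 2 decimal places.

P(θ) = 1 / (1 + exp(−α(θ − β)))
P_1 = 1/(1+e^{3.2900}) = 0.0359
P_2 = 1/(1+e^{3.7818}) = 0.0223
P_3 = 1/(1+e^{1.1500}) = 0.2405
E[score] = 0.0359 + 0.0223 + 0.2405 = 0.2987

0.30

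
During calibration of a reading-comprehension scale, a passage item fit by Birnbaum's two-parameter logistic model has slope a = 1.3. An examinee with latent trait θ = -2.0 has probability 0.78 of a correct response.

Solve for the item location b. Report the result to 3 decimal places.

P(θ) = 1 / (1 + exp(−a(θ − b)))
logit(0.78) = ln(0.78/0.22) = 1.2657
b = θ − logit/(a) = -2.0 − 1.2657/1.3000 = -2.9736

-2.974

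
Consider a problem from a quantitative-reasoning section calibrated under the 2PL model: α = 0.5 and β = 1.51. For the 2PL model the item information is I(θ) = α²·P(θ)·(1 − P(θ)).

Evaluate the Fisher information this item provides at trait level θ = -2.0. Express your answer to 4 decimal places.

0.0314

P = 1/(1+e^{1.7550}) = 0.1474
P(1−P) = 0.1474 × 0.8526 = 0.1257
I = α² × P(1−P) = 0.5² × 0.1257 = 0.03142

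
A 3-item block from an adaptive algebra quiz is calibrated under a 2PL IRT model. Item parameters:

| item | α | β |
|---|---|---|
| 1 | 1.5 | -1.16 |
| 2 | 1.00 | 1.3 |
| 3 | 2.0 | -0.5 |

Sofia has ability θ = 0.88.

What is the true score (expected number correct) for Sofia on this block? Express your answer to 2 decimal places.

P(θ) = 1 / (1 + exp(−α(θ − β)))
P_1 = 1/(1+e^{-3.0600}) = 0.9552
P_2 = 1/(1+e^{0.4200}) = 0.3965
P_3 = 1/(1+e^{-2.7600}) = 0.9405
E[score] = 0.9552 + 0.3965 + 0.9405 = 2.2922

2.29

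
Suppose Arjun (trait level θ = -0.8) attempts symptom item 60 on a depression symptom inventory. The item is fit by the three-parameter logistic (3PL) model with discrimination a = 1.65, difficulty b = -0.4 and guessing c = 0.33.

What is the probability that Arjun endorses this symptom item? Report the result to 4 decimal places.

P(θ) = c + (1 − c) · 1 / (1 + exp(−a(θ − b)))
Exponent: 1.65 × (-0.8 − (-0.4)) = -0.6600
1/(1 + e^{0.6600}) = 0.3407
P = 0.33 + 0.67 × 0.3407 = 0.5583

0.5583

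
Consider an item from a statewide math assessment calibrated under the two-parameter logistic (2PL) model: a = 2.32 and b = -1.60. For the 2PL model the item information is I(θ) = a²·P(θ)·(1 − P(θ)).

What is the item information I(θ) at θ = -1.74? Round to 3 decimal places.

P = 1/(1+e^{0.3248}) = 0.4195
P(1−P) = 0.4195 × 0.5805 = 0.2435
I = a² × P(1−P) = 2.32² × 0.2435 = 1.31073

1.311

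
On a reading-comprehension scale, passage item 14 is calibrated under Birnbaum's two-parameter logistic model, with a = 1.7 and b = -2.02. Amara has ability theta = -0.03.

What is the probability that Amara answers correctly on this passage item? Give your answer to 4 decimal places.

0.9672

P(theta) = 1 / (1 + exp(−a(theta − b)))
Exponent: 1.7 × (-0.03 − (-2.02)) = 3.3830
1/(1 + e^{-3.3830}) = 0.9672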